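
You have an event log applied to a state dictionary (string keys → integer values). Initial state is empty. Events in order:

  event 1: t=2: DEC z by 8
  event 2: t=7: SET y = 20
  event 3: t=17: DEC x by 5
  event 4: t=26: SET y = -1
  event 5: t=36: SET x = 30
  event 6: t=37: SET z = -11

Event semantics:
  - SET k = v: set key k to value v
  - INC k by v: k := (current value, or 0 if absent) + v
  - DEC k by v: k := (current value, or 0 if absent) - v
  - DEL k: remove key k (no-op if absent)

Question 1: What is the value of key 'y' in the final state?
Answer: -1

Derivation:
Track key 'y' through all 6 events:
  event 1 (t=2: DEC z by 8): y unchanged
  event 2 (t=7: SET y = 20): y (absent) -> 20
  event 3 (t=17: DEC x by 5): y unchanged
  event 4 (t=26: SET y = -1): y 20 -> -1
  event 5 (t=36: SET x = 30): y unchanged
  event 6 (t=37: SET z = -11): y unchanged
Final: y = -1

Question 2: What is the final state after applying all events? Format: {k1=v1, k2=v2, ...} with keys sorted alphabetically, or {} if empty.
Answer: {x=30, y=-1, z=-11}

Derivation:
  after event 1 (t=2: DEC z by 8): {z=-8}
  after event 2 (t=7: SET y = 20): {y=20, z=-8}
  after event 3 (t=17: DEC x by 5): {x=-5, y=20, z=-8}
  after event 4 (t=26: SET y = -1): {x=-5, y=-1, z=-8}
  after event 5 (t=36: SET x = 30): {x=30, y=-1, z=-8}
  after event 6 (t=37: SET z = -11): {x=30, y=-1, z=-11}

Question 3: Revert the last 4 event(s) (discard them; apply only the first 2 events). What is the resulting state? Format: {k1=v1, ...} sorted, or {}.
Keep first 2 events (discard last 4):
  after event 1 (t=2: DEC z by 8): {z=-8}
  after event 2 (t=7: SET y = 20): {y=20, z=-8}

Answer: {y=20, z=-8}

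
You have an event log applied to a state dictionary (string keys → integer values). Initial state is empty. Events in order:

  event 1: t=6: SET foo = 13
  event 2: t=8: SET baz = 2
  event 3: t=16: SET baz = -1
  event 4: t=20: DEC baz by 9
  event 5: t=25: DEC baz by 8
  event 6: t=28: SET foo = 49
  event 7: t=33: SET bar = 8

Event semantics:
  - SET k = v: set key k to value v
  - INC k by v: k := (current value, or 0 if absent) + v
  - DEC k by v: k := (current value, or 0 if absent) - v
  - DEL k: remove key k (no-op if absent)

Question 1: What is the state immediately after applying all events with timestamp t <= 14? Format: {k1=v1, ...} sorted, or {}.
Answer: {baz=2, foo=13}

Derivation:
Apply events with t <= 14 (2 events):
  after event 1 (t=6: SET foo = 13): {foo=13}
  after event 2 (t=8: SET baz = 2): {baz=2, foo=13}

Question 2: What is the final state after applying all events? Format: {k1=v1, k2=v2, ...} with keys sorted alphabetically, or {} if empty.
Answer: {bar=8, baz=-18, foo=49}

Derivation:
  after event 1 (t=6: SET foo = 13): {foo=13}
  after event 2 (t=8: SET baz = 2): {baz=2, foo=13}
  after event 3 (t=16: SET baz = -1): {baz=-1, foo=13}
  after event 4 (t=20: DEC baz by 9): {baz=-10, foo=13}
  after event 5 (t=25: DEC baz by 8): {baz=-18, foo=13}
  after event 6 (t=28: SET foo = 49): {baz=-18, foo=49}
  after event 7 (t=33: SET bar = 8): {bar=8, baz=-18, foo=49}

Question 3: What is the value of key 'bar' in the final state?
Track key 'bar' through all 7 events:
  event 1 (t=6: SET foo = 13): bar unchanged
  event 2 (t=8: SET baz = 2): bar unchanged
  event 3 (t=16: SET baz = -1): bar unchanged
  event 4 (t=20: DEC baz by 9): bar unchanged
  event 5 (t=25: DEC baz by 8): bar unchanged
  event 6 (t=28: SET foo = 49): bar unchanged
  event 7 (t=33: SET bar = 8): bar (absent) -> 8
Final: bar = 8

Answer: 8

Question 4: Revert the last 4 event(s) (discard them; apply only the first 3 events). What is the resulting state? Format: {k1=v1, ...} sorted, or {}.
Keep first 3 events (discard last 4):
  after event 1 (t=6: SET foo = 13): {foo=13}
  after event 2 (t=8: SET baz = 2): {baz=2, foo=13}
  after event 3 (t=16: SET baz = -1): {baz=-1, foo=13}

Answer: {baz=-1, foo=13}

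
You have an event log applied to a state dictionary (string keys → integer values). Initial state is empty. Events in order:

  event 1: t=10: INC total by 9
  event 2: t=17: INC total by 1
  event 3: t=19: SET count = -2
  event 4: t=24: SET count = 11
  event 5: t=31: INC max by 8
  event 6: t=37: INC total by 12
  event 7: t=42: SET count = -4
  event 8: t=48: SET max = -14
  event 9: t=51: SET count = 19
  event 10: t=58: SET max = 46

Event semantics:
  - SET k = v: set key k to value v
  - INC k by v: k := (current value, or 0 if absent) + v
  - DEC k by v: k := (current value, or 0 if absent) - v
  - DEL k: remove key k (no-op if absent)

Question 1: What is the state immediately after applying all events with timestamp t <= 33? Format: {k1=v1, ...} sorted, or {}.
Apply events with t <= 33 (5 events):
  after event 1 (t=10: INC total by 9): {total=9}
  after event 2 (t=17: INC total by 1): {total=10}
  after event 3 (t=19: SET count = -2): {count=-2, total=10}
  after event 4 (t=24: SET count = 11): {count=11, total=10}
  after event 5 (t=31: INC max by 8): {count=11, max=8, total=10}

Answer: {count=11, max=8, total=10}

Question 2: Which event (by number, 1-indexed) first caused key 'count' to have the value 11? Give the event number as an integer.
Looking for first event where count becomes 11:
  event 3: count = -2
  event 4: count -2 -> 11  <-- first match

Answer: 4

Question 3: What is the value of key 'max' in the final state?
Track key 'max' through all 10 events:
  event 1 (t=10: INC total by 9): max unchanged
  event 2 (t=17: INC total by 1): max unchanged
  event 3 (t=19: SET count = -2): max unchanged
  event 4 (t=24: SET count = 11): max unchanged
  event 5 (t=31: INC max by 8): max (absent) -> 8
  event 6 (t=37: INC total by 12): max unchanged
  event 7 (t=42: SET count = -4): max unchanged
  event 8 (t=48: SET max = -14): max 8 -> -14
  event 9 (t=51: SET count = 19): max unchanged
  event 10 (t=58: SET max = 46): max -14 -> 46
Final: max = 46

Answer: 46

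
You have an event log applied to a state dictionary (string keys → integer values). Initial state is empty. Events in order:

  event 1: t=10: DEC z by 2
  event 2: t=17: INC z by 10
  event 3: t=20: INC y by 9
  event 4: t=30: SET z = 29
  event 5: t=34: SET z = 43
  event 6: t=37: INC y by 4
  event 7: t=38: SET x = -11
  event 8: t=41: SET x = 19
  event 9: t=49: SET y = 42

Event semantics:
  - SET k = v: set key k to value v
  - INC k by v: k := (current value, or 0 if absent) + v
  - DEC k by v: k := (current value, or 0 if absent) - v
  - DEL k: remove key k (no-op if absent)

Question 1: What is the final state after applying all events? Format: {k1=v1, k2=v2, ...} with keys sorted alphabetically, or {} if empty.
  after event 1 (t=10: DEC z by 2): {z=-2}
  after event 2 (t=17: INC z by 10): {z=8}
  after event 3 (t=20: INC y by 9): {y=9, z=8}
  after event 4 (t=30: SET z = 29): {y=9, z=29}
  after event 5 (t=34: SET z = 43): {y=9, z=43}
  after event 6 (t=37: INC y by 4): {y=13, z=43}
  after event 7 (t=38: SET x = -11): {x=-11, y=13, z=43}
  after event 8 (t=41: SET x = 19): {x=19, y=13, z=43}
  after event 9 (t=49: SET y = 42): {x=19, y=42, z=43}

Answer: {x=19, y=42, z=43}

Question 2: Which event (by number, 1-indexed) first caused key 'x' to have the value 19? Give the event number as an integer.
Answer: 8

Derivation:
Looking for first event where x becomes 19:
  event 7: x = -11
  event 8: x -11 -> 19  <-- first match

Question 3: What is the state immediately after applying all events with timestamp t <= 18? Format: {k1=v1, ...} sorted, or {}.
Answer: {z=8}

Derivation:
Apply events with t <= 18 (2 events):
  after event 1 (t=10: DEC z by 2): {z=-2}
  after event 2 (t=17: INC z by 10): {z=8}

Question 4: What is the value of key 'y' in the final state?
Track key 'y' through all 9 events:
  event 1 (t=10: DEC z by 2): y unchanged
  event 2 (t=17: INC z by 10): y unchanged
  event 3 (t=20: INC y by 9): y (absent) -> 9
  event 4 (t=30: SET z = 29): y unchanged
  event 5 (t=34: SET z = 43): y unchanged
  event 6 (t=37: INC y by 4): y 9 -> 13
  event 7 (t=38: SET x = -11): y unchanged
  event 8 (t=41: SET x = 19): y unchanged
  event 9 (t=49: SET y = 42): y 13 -> 42
Final: y = 42

Answer: 42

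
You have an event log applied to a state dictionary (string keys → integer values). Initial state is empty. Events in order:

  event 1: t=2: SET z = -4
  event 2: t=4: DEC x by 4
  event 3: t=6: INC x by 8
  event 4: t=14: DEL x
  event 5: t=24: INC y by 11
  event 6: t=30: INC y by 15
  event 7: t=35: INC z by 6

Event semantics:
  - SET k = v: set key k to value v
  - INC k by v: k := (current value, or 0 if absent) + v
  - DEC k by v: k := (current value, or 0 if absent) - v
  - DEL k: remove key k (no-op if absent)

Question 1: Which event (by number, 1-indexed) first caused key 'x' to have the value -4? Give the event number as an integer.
Answer: 2

Derivation:
Looking for first event where x becomes -4:
  event 2: x (absent) -> -4  <-- first match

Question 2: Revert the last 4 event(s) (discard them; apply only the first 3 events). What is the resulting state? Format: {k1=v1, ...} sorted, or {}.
Answer: {x=4, z=-4}

Derivation:
Keep first 3 events (discard last 4):
  after event 1 (t=2: SET z = -4): {z=-4}
  after event 2 (t=4: DEC x by 4): {x=-4, z=-4}
  after event 3 (t=6: INC x by 8): {x=4, z=-4}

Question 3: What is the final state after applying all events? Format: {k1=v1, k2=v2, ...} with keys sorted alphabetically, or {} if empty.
Answer: {y=26, z=2}

Derivation:
  after event 1 (t=2: SET z = -4): {z=-4}
  after event 2 (t=4: DEC x by 4): {x=-4, z=-4}
  after event 3 (t=6: INC x by 8): {x=4, z=-4}
  after event 4 (t=14: DEL x): {z=-4}
  after event 5 (t=24: INC y by 11): {y=11, z=-4}
  after event 6 (t=30: INC y by 15): {y=26, z=-4}
  after event 7 (t=35: INC z by 6): {y=26, z=2}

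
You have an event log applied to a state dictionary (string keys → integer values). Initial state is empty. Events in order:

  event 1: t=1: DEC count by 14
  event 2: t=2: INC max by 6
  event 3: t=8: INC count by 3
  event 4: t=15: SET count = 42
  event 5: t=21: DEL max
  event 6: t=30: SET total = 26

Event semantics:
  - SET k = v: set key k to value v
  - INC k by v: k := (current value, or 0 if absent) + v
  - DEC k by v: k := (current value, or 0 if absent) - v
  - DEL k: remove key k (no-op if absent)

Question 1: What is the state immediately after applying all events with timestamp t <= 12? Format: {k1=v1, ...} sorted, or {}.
Answer: {count=-11, max=6}

Derivation:
Apply events with t <= 12 (3 events):
  after event 1 (t=1: DEC count by 14): {count=-14}
  after event 2 (t=2: INC max by 6): {count=-14, max=6}
  after event 3 (t=8: INC count by 3): {count=-11, max=6}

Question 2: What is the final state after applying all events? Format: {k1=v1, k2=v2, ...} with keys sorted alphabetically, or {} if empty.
  after event 1 (t=1: DEC count by 14): {count=-14}
  after event 2 (t=2: INC max by 6): {count=-14, max=6}
  after event 3 (t=8: INC count by 3): {count=-11, max=6}
  after event 4 (t=15: SET count = 42): {count=42, max=6}
  after event 5 (t=21: DEL max): {count=42}
  after event 6 (t=30: SET total = 26): {count=42, total=26}

Answer: {count=42, total=26}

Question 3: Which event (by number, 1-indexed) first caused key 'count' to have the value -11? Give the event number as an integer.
Answer: 3

Derivation:
Looking for first event where count becomes -11:
  event 1: count = -14
  event 2: count = -14
  event 3: count -14 -> -11  <-- first match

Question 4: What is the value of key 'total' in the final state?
Track key 'total' through all 6 events:
  event 1 (t=1: DEC count by 14): total unchanged
  event 2 (t=2: INC max by 6): total unchanged
  event 3 (t=8: INC count by 3): total unchanged
  event 4 (t=15: SET count = 42): total unchanged
  event 5 (t=21: DEL max): total unchanged
  event 6 (t=30: SET total = 26): total (absent) -> 26
Final: total = 26

Answer: 26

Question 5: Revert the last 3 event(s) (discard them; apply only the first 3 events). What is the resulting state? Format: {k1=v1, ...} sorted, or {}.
Keep first 3 events (discard last 3):
  after event 1 (t=1: DEC count by 14): {count=-14}
  after event 2 (t=2: INC max by 6): {count=-14, max=6}
  after event 3 (t=8: INC count by 3): {count=-11, max=6}

Answer: {count=-11, max=6}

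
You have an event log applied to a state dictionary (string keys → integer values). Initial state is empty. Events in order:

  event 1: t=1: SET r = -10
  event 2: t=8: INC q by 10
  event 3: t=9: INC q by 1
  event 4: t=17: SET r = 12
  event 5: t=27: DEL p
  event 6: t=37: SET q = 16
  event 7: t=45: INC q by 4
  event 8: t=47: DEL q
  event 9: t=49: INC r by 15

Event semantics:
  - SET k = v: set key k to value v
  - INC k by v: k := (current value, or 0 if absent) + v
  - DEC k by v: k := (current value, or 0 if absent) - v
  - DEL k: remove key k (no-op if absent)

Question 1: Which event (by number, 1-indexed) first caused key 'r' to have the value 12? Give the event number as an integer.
Answer: 4

Derivation:
Looking for first event where r becomes 12:
  event 1: r = -10
  event 2: r = -10
  event 3: r = -10
  event 4: r -10 -> 12  <-- first match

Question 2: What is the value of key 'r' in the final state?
Answer: 27

Derivation:
Track key 'r' through all 9 events:
  event 1 (t=1: SET r = -10): r (absent) -> -10
  event 2 (t=8: INC q by 10): r unchanged
  event 3 (t=9: INC q by 1): r unchanged
  event 4 (t=17: SET r = 12): r -10 -> 12
  event 5 (t=27: DEL p): r unchanged
  event 6 (t=37: SET q = 16): r unchanged
  event 7 (t=45: INC q by 4): r unchanged
  event 8 (t=47: DEL q): r unchanged
  event 9 (t=49: INC r by 15): r 12 -> 27
Final: r = 27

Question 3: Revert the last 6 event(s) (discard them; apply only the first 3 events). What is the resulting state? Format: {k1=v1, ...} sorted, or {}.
Keep first 3 events (discard last 6):
  after event 1 (t=1: SET r = -10): {r=-10}
  after event 2 (t=8: INC q by 10): {q=10, r=-10}
  after event 3 (t=9: INC q by 1): {q=11, r=-10}

Answer: {q=11, r=-10}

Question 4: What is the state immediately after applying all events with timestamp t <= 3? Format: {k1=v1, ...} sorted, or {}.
Apply events with t <= 3 (1 events):
  after event 1 (t=1: SET r = -10): {r=-10}

Answer: {r=-10}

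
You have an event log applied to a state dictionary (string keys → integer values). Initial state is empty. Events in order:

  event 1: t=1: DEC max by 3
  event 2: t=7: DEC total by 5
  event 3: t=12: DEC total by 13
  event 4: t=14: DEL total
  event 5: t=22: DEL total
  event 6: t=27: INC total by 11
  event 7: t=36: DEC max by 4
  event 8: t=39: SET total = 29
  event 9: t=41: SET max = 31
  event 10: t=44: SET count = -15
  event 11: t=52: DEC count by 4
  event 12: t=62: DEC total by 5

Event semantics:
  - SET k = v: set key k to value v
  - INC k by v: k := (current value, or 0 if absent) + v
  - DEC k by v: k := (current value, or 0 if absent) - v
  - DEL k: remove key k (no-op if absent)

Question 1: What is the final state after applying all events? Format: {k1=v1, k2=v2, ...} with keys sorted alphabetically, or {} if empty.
Answer: {count=-19, max=31, total=24}

Derivation:
  after event 1 (t=1: DEC max by 3): {max=-3}
  after event 2 (t=7: DEC total by 5): {max=-3, total=-5}
  after event 3 (t=12: DEC total by 13): {max=-3, total=-18}
  after event 4 (t=14: DEL total): {max=-3}
  after event 5 (t=22: DEL total): {max=-3}
  after event 6 (t=27: INC total by 11): {max=-3, total=11}
  after event 7 (t=36: DEC max by 4): {max=-7, total=11}
  after event 8 (t=39: SET total = 29): {max=-7, total=29}
  after event 9 (t=41: SET max = 31): {max=31, total=29}
  after event 10 (t=44: SET count = -15): {count=-15, max=31, total=29}
  after event 11 (t=52: DEC count by 4): {count=-19, max=31, total=29}
  after event 12 (t=62: DEC total by 5): {count=-19, max=31, total=24}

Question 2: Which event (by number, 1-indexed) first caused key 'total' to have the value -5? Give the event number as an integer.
Looking for first event where total becomes -5:
  event 2: total (absent) -> -5  <-- first match

Answer: 2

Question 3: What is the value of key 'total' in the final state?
Answer: 24

Derivation:
Track key 'total' through all 12 events:
  event 1 (t=1: DEC max by 3): total unchanged
  event 2 (t=7: DEC total by 5): total (absent) -> -5
  event 3 (t=12: DEC total by 13): total -5 -> -18
  event 4 (t=14: DEL total): total -18 -> (absent)
  event 5 (t=22: DEL total): total (absent) -> (absent)
  event 6 (t=27: INC total by 11): total (absent) -> 11
  event 7 (t=36: DEC max by 4): total unchanged
  event 8 (t=39: SET total = 29): total 11 -> 29
  event 9 (t=41: SET max = 31): total unchanged
  event 10 (t=44: SET count = -15): total unchanged
  event 11 (t=52: DEC count by 4): total unchanged
  event 12 (t=62: DEC total by 5): total 29 -> 24
Final: total = 24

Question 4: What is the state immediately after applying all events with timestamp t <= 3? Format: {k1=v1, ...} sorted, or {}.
Answer: {max=-3}

Derivation:
Apply events with t <= 3 (1 events):
  after event 1 (t=1: DEC max by 3): {max=-3}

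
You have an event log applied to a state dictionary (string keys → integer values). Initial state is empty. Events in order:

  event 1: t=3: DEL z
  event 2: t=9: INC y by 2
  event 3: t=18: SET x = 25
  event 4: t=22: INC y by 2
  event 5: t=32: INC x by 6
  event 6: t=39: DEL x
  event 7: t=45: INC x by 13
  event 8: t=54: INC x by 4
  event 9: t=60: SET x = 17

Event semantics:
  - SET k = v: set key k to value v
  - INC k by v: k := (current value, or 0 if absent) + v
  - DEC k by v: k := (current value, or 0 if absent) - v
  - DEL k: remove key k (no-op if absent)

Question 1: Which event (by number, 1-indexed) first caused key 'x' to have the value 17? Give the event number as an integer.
Looking for first event where x becomes 17:
  event 3: x = 25
  event 4: x = 25
  event 5: x = 31
  event 6: x = (absent)
  event 7: x = 13
  event 8: x 13 -> 17  <-- first match

Answer: 8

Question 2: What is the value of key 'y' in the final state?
Track key 'y' through all 9 events:
  event 1 (t=3: DEL z): y unchanged
  event 2 (t=9: INC y by 2): y (absent) -> 2
  event 3 (t=18: SET x = 25): y unchanged
  event 4 (t=22: INC y by 2): y 2 -> 4
  event 5 (t=32: INC x by 6): y unchanged
  event 6 (t=39: DEL x): y unchanged
  event 7 (t=45: INC x by 13): y unchanged
  event 8 (t=54: INC x by 4): y unchanged
  event 9 (t=60: SET x = 17): y unchanged
Final: y = 4

Answer: 4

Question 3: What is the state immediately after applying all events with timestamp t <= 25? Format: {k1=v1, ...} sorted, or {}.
Apply events with t <= 25 (4 events):
  after event 1 (t=3: DEL z): {}
  after event 2 (t=9: INC y by 2): {y=2}
  after event 3 (t=18: SET x = 25): {x=25, y=2}
  after event 4 (t=22: INC y by 2): {x=25, y=4}

Answer: {x=25, y=4}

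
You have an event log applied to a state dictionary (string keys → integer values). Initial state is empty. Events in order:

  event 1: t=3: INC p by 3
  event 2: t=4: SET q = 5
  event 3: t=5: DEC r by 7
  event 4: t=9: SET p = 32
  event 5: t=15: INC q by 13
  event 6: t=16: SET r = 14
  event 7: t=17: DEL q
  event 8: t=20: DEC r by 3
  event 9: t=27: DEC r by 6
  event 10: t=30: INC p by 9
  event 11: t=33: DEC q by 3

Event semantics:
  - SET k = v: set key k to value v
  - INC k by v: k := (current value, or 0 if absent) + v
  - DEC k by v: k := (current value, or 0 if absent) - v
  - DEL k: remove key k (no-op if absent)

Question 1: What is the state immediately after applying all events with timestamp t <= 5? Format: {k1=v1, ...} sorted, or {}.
Answer: {p=3, q=5, r=-7}

Derivation:
Apply events with t <= 5 (3 events):
  after event 1 (t=3: INC p by 3): {p=3}
  after event 2 (t=4: SET q = 5): {p=3, q=5}
  after event 3 (t=5: DEC r by 7): {p=3, q=5, r=-7}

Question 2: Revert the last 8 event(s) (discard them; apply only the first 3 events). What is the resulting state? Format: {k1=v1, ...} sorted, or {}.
Keep first 3 events (discard last 8):
  after event 1 (t=3: INC p by 3): {p=3}
  after event 2 (t=4: SET q = 5): {p=3, q=5}
  after event 3 (t=5: DEC r by 7): {p=3, q=5, r=-7}

Answer: {p=3, q=5, r=-7}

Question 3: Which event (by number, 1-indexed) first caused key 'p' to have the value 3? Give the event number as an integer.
Looking for first event where p becomes 3:
  event 1: p (absent) -> 3  <-- first match

Answer: 1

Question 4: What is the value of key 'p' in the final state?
Answer: 41

Derivation:
Track key 'p' through all 11 events:
  event 1 (t=3: INC p by 3): p (absent) -> 3
  event 2 (t=4: SET q = 5): p unchanged
  event 3 (t=5: DEC r by 7): p unchanged
  event 4 (t=9: SET p = 32): p 3 -> 32
  event 5 (t=15: INC q by 13): p unchanged
  event 6 (t=16: SET r = 14): p unchanged
  event 7 (t=17: DEL q): p unchanged
  event 8 (t=20: DEC r by 3): p unchanged
  event 9 (t=27: DEC r by 6): p unchanged
  event 10 (t=30: INC p by 9): p 32 -> 41
  event 11 (t=33: DEC q by 3): p unchanged
Final: p = 41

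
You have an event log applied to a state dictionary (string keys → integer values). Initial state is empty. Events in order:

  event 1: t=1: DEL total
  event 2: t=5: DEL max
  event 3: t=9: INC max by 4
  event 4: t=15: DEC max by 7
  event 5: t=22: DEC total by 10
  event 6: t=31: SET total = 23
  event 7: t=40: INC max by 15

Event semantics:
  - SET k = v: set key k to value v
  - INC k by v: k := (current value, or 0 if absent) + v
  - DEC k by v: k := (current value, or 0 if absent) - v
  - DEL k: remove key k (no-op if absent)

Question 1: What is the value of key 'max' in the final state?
Answer: 12

Derivation:
Track key 'max' through all 7 events:
  event 1 (t=1: DEL total): max unchanged
  event 2 (t=5: DEL max): max (absent) -> (absent)
  event 3 (t=9: INC max by 4): max (absent) -> 4
  event 4 (t=15: DEC max by 7): max 4 -> -3
  event 5 (t=22: DEC total by 10): max unchanged
  event 6 (t=31: SET total = 23): max unchanged
  event 7 (t=40: INC max by 15): max -3 -> 12
Final: max = 12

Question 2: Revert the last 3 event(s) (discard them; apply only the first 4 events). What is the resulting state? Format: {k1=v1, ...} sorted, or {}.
Keep first 4 events (discard last 3):
  after event 1 (t=1: DEL total): {}
  after event 2 (t=5: DEL max): {}
  after event 3 (t=9: INC max by 4): {max=4}
  after event 4 (t=15: DEC max by 7): {max=-3}

Answer: {max=-3}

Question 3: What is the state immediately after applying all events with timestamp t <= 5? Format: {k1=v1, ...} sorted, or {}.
Answer: {}

Derivation:
Apply events with t <= 5 (2 events):
  after event 1 (t=1: DEL total): {}
  after event 2 (t=5: DEL max): {}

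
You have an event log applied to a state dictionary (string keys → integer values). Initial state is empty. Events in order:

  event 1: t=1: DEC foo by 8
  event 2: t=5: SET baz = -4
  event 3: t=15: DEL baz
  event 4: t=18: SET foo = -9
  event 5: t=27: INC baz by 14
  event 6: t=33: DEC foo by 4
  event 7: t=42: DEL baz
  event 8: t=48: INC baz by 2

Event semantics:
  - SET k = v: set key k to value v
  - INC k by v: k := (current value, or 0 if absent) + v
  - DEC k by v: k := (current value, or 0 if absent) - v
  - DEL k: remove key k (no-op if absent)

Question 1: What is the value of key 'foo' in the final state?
Answer: -13

Derivation:
Track key 'foo' through all 8 events:
  event 1 (t=1: DEC foo by 8): foo (absent) -> -8
  event 2 (t=5: SET baz = -4): foo unchanged
  event 3 (t=15: DEL baz): foo unchanged
  event 4 (t=18: SET foo = -9): foo -8 -> -9
  event 5 (t=27: INC baz by 14): foo unchanged
  event 6 (t=33: DEC foo by 4): foo -9 -> -13
  event 7 (t=42: DEL baz): foo unchanged
  event 8 (t=48: INC baz by 2): foo unchanged
Final: foo = -13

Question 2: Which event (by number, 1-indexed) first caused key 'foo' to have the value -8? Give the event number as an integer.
Answer: 1

Derivation:
Looking for first event where foo becomes -8:
  event 1: foo (absent) -> -8  <-- first match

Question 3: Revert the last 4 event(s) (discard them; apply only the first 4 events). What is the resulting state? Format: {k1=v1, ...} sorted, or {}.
Keep first 4 events (discard last 4):
  after event 1 (t=1: DEC foo by 8): {foo=-8}
  after event 2 (t=5: SET baz = -4): {baz=-4, foo=-8}
  after event 3 (t=15: DEL baz): {foo=-8}
  after event 4 (t=18: SET foo = -9): {foo=-9}

Answer: {foo=-9}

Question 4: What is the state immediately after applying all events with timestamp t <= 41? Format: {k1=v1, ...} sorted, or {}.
Apply events with t <= 41 (6 events):
  after event 1 (t=1: DEC foo by 8): {foo=-8}
  after event 2 (t=5: SET baz = -4): {baz=-4, foo=-8}
  after event 3 (t=15: DEL baz): {foo=-8}
  after event 4 (t=18: SET foo = -9): {foo=-9}
  after event 5 (t=27: INC baz by 14): {baz=14, foo=-9}
  after event 6 (t=33: DEC foo by 4): {baz=14, foo=-13}

Answer: {baz=14, foo=-13}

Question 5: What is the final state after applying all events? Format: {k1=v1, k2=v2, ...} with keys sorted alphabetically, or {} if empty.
Answer: {baz=2, foo=-13}

Derivation:
  after event 1 (t=1: DEC foo by 8): {foo=-8}
  after event 2 (t=5: SET baz = -4): {baz=-4, foo=-8}
  after event 3 (t=15: DEL baz): {foo=-8}
  after event 4 (t=18: SET foo = -9): {foo=-9}
  after event 5 (t=27: INC baz by 14): {baz=14, foo=-9}
  after event 6 (t=33: DEC foo by 4): {baz=14, foo=-13}
  after event 7 (t=42: DEL baz): {foo=-13}
  after event 8 (t=48: INC baz by 2): {baz=2, foo=-13}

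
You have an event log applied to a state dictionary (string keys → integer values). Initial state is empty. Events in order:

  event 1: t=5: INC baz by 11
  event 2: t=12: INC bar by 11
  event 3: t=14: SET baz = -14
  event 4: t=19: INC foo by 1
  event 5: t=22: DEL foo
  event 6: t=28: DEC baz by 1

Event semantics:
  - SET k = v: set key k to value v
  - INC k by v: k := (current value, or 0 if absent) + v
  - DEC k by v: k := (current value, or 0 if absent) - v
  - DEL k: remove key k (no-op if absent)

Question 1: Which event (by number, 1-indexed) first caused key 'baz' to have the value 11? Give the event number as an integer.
Looking for first event where baz becomes 11:
  event 1: baz (absent) -> 11  <-- first match

Answer: 1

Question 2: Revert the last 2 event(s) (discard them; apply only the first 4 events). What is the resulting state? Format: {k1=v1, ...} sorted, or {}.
Answer: {bar=11, baz=-14, foo=1}

Derivation:
Keep first 4 events (discard last 2):
  after event 1 (t=5: INC baz by 11): {baz=11}
  after event 2 (t=12: INC bar by 11): {bar=11, baz=11}
  after event 3 (t=14: SET baz = -14): {bar=11, baz=-14}
  after event 4 (t=19: INC foo by 1): {bar=11, baz=-14, foo=1}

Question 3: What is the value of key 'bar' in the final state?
Answer: 11

Derivation:
Track key 'bar' through all 6 events:
  event 1 (t=5: INC baz by 11): bar unchanged
  event 2 (t=12: INC bar by 11): bar (absent) -> 11
  event 3 (t=14: SET baz = -14): bar unchanged
  event 4 (t=19: INC foo by 1): bar unchanged
  event 5 (t=22: DEL foo): bar unchanged
  event 6 (t=28: DEC baz by 1): bar unchanged
Final: bar = 11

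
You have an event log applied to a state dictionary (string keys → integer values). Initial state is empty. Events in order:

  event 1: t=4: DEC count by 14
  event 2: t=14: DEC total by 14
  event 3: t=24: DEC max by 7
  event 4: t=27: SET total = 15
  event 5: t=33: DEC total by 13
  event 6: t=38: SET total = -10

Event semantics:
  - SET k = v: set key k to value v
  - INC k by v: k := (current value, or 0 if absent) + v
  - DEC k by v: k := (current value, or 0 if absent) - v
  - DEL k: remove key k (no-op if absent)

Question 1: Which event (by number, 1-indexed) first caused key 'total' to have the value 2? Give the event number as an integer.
Looking for first event where total becomes 2:
  event 2: total = -14
  event 3: total = -14
  event 4: total = 15
  event 5: total 15 -> 2  <-- first match

Answer: 5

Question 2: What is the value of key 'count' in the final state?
Answer: -14

Derivation:
Track key 'count' through all 6 events:
  event 1 (t=4: DEC count by 14): count (absent) -> -14
  event 2 (t=14: DEC total by 14): count unchanged
  event 3 (t=24: DEC max by 7): count unchanged
  event 4 (t=27: SET total = 15): count unchanged
  event 5 (t=33: DEC total by 13): count unchanged
  event 6 (t=38: SET total = -10): count unchanged
Final: count = -14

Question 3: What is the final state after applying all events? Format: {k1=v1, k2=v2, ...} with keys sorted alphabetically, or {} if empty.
Answer: {count=-14, max=-7, total=-10}

Derivation:
  after event 1 (t=4: DEC count by 14): {count=-14}
  after event 2 (t=14: DEC total by 14): {count=-14, total=-14}
  after event 3 (t=24: DEC max by 7): {count=-14, max=-7, total=-14}
  after event 4 (t=27: SET total = 15): {count=-14, max=-7, total=15}
  after event 5 (t=33: DEC total by 13): {count=-14, max=-7, total=2}
  after event 6 (t=38: SET total = -10): {count=-14, max=-7, total=-10}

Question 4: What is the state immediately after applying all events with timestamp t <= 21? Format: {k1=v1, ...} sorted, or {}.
Apply events with t <= 21 (2 events):
  after event 1 (t=4: DEC count by 14): {count=-14}
  after event 2 (t=14: DEC total by 14): {count=-14, total=-14}

Answer: {count=-14, total=-14}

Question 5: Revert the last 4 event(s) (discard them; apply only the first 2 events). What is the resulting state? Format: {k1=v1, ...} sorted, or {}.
Answer: {count=-14, total=-14}

Derivation:
Keep first 2 events (discard last 4):
  after event 1 (t=4: DEC count by 14): {count=-14}
  after event 2 (t=14: DEC total by 14): {count=-14, total=-14}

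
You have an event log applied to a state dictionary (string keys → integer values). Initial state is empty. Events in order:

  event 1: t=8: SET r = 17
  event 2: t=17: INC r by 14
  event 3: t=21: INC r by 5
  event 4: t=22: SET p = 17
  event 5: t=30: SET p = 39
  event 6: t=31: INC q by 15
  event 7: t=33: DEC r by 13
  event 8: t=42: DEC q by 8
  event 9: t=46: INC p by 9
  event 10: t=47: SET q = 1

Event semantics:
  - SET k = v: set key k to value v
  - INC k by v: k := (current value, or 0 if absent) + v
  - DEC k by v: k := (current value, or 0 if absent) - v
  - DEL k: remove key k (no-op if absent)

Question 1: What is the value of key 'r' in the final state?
Answer: 23

Derivation:
Track key 'r' through all 10 events:
  event 1 (t=8: SET r = 17): r (absent) -> 17
  event 2 (t=17: INC r by 14): r 17 -> 31
  event 3 (t=21: INC r by 5): r 31 -> 36
  event 4 (t=22: SET p = 17): r unchanged
  event 5 (t=30: SET p = 39): r unchanged
  event 6 (t=31: INC q by 15): r unchanged
  event 7 (t=33: DEC r by 13): r 36 -> 23
  event 8 (t=42: DEC q by 8): r unchanged
  event 9 (t=46: INC p by 9): r unchanged
  event 10 (t=47: SET q = 1): r unchanged
Final: r = 23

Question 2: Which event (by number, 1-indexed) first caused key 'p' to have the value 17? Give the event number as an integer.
Looking for first event where p becomes 17:
  event 4: p (absent) -> 17  <-- first match

Answer: 4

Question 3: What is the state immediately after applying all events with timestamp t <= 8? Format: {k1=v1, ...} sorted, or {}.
Apply events with t <= 8 (1 events):
  after event 1 (t=8: SET r = 17): {r=17}

Answer: {r=17}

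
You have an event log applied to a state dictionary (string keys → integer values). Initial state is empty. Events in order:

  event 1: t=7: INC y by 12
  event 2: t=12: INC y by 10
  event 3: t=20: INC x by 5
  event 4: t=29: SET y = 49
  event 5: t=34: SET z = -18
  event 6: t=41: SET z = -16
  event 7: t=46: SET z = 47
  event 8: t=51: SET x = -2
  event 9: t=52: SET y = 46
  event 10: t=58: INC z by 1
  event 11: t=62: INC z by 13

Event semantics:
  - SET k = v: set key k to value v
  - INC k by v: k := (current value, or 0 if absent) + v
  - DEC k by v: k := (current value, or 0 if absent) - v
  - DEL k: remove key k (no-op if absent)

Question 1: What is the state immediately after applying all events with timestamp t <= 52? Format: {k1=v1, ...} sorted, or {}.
Apply events with t <= 52 (9 events):
  after event 1 (t=7: INC y by 12): {y=12}
  after event 2 (t=12: INC y by 10): {y=22}
  after event 3 (t=20: INC x by 5): {x=5, y=22}
  after event 4 (t=29: SET y = 49): {x=5, y=49}
  after event 5 (t=34: SET z = -18): {x=5, y=49, z=-18}
  after event 6 (t=41: SET z = -16): {x=5, y=49, z=-16}
  after event 7 (t=46: SET z = 47): {x=5, y=49, z=47}
  after event 8 (t=51: SET x = -2): {x=-2, y=49, z=47}
  after event 9 (t=52: SET y = 46): {x=-2, y=46, z=47}

Answer: {x=-2, y=46, z=47}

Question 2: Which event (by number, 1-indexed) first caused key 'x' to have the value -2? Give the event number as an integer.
Answer: 8

Derivation:
Looking for first event where x becomes -2:
  event 3: x = 5
  event 4: x = 5
  event 5: x = 5
  event 6: x = 5
  event 7: x = 5
  event 8: x 5 -> -2  <-- first match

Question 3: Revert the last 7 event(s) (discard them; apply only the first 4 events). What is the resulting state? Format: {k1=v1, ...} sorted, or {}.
Answer: {x=5, y=49}

Derivation:
Keep first 4 events (discard last 7):
  after event 1 (t=7: INC y by 12): {y=12}
  after event 2 (t=12: INC y by 10): {y=22}
  after event 3 (t=20: INC x by 5): {x=5, y=22}
  after event 4 (t=29: SET y = 49): {x=5, y=49}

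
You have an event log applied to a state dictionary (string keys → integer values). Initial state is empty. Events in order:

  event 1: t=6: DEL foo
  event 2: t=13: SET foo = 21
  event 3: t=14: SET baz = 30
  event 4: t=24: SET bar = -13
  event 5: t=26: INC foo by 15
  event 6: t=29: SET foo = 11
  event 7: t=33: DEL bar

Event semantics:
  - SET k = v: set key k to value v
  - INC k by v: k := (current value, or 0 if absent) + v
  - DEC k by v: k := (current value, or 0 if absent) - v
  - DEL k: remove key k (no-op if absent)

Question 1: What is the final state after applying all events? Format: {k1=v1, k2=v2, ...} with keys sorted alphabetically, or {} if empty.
Answer: {baz=30, foo=11}

Derivation:
  after event 1 (t=6: DEL foo): {}
  after event 2 (t=13: SET foo = 21): {foo=21}
  after event 3 (t=14: SET baz = 30): {baz=30, foo=21}
  after event 4 (t=24: SET bar = -13): {bar=-13, baz=30, foo=21}
  after event 5 (t=26: INC foo by 15): {bar=-13, baz=30, foo=36}
  after event 6 (t=29: SET foo = 11): {bar=-13, baz=30, foo=11}
  after event 7 (t=33: DEL bar): {baz=30, foo=11}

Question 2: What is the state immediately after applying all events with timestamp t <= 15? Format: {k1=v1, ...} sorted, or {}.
Apply events with t <= 15 (3 events):
  after event 1 (t=6: DEL foo): {}
  after event 2 (t=13: SET foo = 21): {foo=21}
  after event 3 (t=14: SET baz = 30): {baz=30, foo=21}

Answer: {baz=30, foo=21}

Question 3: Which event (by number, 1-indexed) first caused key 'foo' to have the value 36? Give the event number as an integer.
Answer: 5

Derivation:
Looking for first event where foo becomes 36:
  event 2: foo = 21
  event 3: foo = 21
  event 4: foo = 21
  event 5: foo 21 -> 36  <-- first match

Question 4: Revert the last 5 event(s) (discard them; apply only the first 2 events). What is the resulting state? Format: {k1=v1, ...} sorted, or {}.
Keep first 2 events (discard last 5):
  after event 1 (t=6: DEL foo): {}
  after event 2 (t=13: SET foo = 21): {foo=21}

Answer: {foo=21}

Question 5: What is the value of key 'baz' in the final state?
Answer: 30

Derivation:
Track key 'baz' through all 7 events:
  event 1 (t=6: DEL foo): baz unchanged
  event 2 (t=13: SET foo = 21): baz unchanged
  event 3 (t=14: SET baz = 30): baz (absent) -> 30
  event 4 (t=24: SET bar = -13): baz unchanged
  event 5 (t=26: INC foo by 15): baz unchanged
  event 6 (t=29: SET foo = 11): baz unchanged
  event 7 (t=33: DEL bar): baz unchanged
Final: baz = 30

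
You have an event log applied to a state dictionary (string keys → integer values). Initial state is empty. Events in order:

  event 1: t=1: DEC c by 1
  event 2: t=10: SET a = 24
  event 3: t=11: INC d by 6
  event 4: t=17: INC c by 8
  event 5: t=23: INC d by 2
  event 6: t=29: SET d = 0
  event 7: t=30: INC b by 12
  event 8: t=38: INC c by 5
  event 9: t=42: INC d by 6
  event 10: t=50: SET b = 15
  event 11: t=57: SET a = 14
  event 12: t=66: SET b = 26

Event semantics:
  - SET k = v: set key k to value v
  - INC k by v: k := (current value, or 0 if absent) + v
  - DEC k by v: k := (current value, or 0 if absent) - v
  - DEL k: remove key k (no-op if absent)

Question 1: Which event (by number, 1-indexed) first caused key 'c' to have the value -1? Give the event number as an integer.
Answer: 1

Derivation:
Looking for first event where c becomes -1:
  event 1: c (absent) -> -1  <-- first match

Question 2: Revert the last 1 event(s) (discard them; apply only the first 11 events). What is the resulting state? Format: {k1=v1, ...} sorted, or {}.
Keep first 11 events (discard last 1):
  after event 1 (t=1: DEC c by 1): {c=-1}
  after event 2 (t=10: SET a = 24): {a=24, c=-1}
  after event 3 (t=11: INC d by 6): {a=24, c=-1, d=6}
  after event 4 (t=17: INC c by 8): {a=24, c=7, d=6}
  after event 5 (t=23: INC d by 2): {a=24, c=7, d=8}
  after event 6 (t=29: SET d = 0): {a=24, c=7, d=0}
  after event 7 (t=30: INC b by 12): {a=24, b=12, c=7, d=0}
  after event 8 (t=38: INC c by 5): {a=24, b=12, c=12, d=0}
  after event 9 (t=42: INC d by 6): {a=24, b=12, c=12, d=6}
  after event 10 (t=50: SET b = 15): {a=24, b=15, c=12, d=6}
  after event 11 (t=57: SET a = 14): {a=14, b=15, c=12, d=6}

Answer: {a=14, b=15, c=12, d=6}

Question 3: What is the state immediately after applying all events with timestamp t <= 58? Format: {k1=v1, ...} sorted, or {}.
Answer: {a=14, b=15, c=12, d=6}

Derivation:
Apply events with t <= 58 (11 events):
  after event 1 (t=1: DEC c by 1): {c=-1}
  after event 2 (t=10: SET a = 24): {a=24, c=-1}
  after event 3 (t=11: INC d by 6): {a=24, c=-1, d=6}
  after event 4 (t=17: INC c by 8): {a=24, c=7, d=6}
  after event 5 (t=23: INC d by 2): {a=24, c=7, d=8}
  after event 6 (t=29: SET d = 0): {a=24, c=7, d=0}
  after event 7 (t=30: INC b by 12): {a=24, b=12, c=7, d=0}
  after event 8 (t=38: INC c by 5): {a=24, b=12, c=12, d=0}
  after event 9 (t=42: INC d by 6): {a=24, b=12, c=12, d=6}
  after event 10 (t=50: SET b = 15): {a=24, b=15, c=12, d=6}
  after event 11 (t=57: SET a = 14): {a=14, b=15, c=12, d=6}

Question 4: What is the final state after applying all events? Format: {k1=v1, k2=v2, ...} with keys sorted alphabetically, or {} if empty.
Answer: {a=14, b=26, c=12, d=6}

Derivation:
  after event 1 (t=1: DEC c by 1): {c=-1}
  after event 2 (t=10: SET a = 24): {a=24, c=-1}
  after event 3 (t=11: INC d by 6): {a=24, c=-1, d=6}
  after event 4 (t=17: INC c by 8): {a=24, c=7, d=6}
  after event 5 (t=23: INC d by 2): {a=24, c=7, d=8}
  after event 6 (t=29: SET d = 0): {a=24, c=7, d=0}
  after event 7 (t=30: INC b by 12): {a=24, b=12, c=7, d=0}
  after event 8 (t=38: INC c by 5): {a=24, b=12, c=12, d=0}
  after event 9 (t=42: INC d by 6): {a=24, b=12, c=12, d=6}
  after event 10 (t=50: SET b = 15): {a=24, b=15, c=12, d=6}
  after event 11 (t=57: SET a = 14): {a=14, b=15, c=12, d=6}
  after event 12 (t=66: SET b = 26): {a=14, b=26, c=12, d=6}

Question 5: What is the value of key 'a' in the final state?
Track key 'a' through all 12 events:
  event 1 (t=1: DEC c by 1): a unchanged
  event 2 (t=10: SET a = 24): a (absent) -> 24
  event 3 (t=11: INC d by 6): a unchanged
  event 4 (t=17: INC c by 8): a unchanged
  event 5 (t=23: INC d by 2): a unchanged
  event 6 (t=29: SET d = 0): a unchanged
  event 7 (t=30: INC b by 12): a unchanged
  event 8 (t=38: INC c by 5): a unchanged
  event 9 (t=42: INC d by 6): a unchanged
  event 10 (t=50: SET b = 15): a unchanged
  event 11 (t=57: SET a = 14): a 24 -> 14
  event 12 (t=66: SET b = 26): a unchanged
Final: a = 14

Answer: 14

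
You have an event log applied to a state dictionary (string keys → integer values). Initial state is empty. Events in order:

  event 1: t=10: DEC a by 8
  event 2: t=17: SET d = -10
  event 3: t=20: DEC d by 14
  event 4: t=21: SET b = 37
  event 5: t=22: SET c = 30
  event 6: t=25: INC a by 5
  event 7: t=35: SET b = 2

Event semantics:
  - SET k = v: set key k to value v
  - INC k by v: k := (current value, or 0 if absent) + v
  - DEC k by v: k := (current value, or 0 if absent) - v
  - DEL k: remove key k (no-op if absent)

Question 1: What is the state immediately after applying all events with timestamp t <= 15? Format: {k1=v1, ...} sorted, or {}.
Answer: {a=-8}

Derivation:
Apply events with t <= 15 (1 events):
  after event 1 (t=10: DEC a by 8): {a=-8}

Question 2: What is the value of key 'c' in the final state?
Track key 'c' through all 7 events:
  event 1 (t=10: DEC a by 8): c unchanged
  event 2 (t=17: SET d = -10): c unchanged
  event 3 (t=20: DEC d by 14): c unchanged
  event 4 (t=21: SET b = 37): c unchanged
  event 5 (t=22: SET c = 30): c (absent) -> 30
  event 6 (t=25: INC a by 5): c unchanged
  event 7 (t=35: SET b = 2): c unchanged
Final: c = 30

Answer: 30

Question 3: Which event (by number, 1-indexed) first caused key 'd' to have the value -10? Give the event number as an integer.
Looking for first event where d becomes -10:
  event 2: d (absent) -> -10  <-- first match

Answer: 2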